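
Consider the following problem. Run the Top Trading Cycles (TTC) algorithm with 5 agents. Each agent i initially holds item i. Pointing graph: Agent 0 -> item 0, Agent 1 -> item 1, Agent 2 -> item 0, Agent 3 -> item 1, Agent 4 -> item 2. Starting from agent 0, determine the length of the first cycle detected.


Step 1: Trace the pointer graph from agent 0: 0 -> 0
Step 2: A cycle is detected when we revisit agent 0
Step 3: The cycle is: 0 -> 0
Step 4: Cycle length = 1

1


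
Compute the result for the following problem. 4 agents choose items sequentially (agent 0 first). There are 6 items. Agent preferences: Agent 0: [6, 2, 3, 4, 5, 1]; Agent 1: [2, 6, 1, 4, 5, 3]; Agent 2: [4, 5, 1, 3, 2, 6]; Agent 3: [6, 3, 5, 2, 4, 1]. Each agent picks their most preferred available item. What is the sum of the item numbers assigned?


Step 1: Agent 0 picks item 6
Step 2: Agent 1 picks item 2
Step 3: Agent 2 picks item 4
Step 4: Agent 3 picks item 3
Step 5: Sum = 6 + 2 + 4 + 3 = 15

15


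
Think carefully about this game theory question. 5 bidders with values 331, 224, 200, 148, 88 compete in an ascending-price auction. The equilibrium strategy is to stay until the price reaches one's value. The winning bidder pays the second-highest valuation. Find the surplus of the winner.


Step 1: Identify the highest value: 331
Step 2: Identify the second-highest value: 224
Step 3: The final price = second-highest value = 224
Step 4: Surplus = 331 - 224 = 107

107


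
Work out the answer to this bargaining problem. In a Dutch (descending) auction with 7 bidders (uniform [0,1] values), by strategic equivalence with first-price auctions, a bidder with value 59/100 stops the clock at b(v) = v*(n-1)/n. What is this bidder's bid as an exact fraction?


Step 1: Dutch auctions are strategically equivalent to first-price auctions
Step 2: The equilibrium bid is b(v) = v*(n-1)/n
Step 3: b = 59/100 * 6/7
Step 4: b = 177/350

177/350


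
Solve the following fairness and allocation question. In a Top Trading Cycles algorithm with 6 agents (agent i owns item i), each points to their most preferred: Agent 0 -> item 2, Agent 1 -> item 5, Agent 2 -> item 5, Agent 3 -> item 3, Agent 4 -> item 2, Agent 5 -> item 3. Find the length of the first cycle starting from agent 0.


Step 1: Trace the pointer graph from agent 0: 0 -> 2 -> 5 -> 3 -> 3
Step 2: A cycle is detected when we revisit agent 3
Step 3: The cycle is: 3 -> 3
Step 4: Cycle length = 1

1


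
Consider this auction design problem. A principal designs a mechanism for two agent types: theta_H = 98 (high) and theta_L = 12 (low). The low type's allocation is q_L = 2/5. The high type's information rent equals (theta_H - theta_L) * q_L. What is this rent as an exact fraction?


Step 1: theta_H - theta_L = 98 - 12 = 86
Step 2: Information rent = (theta_H - theta_L) * q_L
Step 3: = 86 * 2/5
Step 4: = 172/5

172/5


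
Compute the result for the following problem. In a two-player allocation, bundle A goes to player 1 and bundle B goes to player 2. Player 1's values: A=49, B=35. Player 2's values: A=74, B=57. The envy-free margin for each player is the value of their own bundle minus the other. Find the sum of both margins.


Step 1: Player 1's margin = v1(A) - v1(B) = 49 - 35 = 14
Step 2: Player 2's margin = v2(B) - v2(A) = 57 - 74 = -17
Step 3: Total margin = 14 + -17 = -3

-3


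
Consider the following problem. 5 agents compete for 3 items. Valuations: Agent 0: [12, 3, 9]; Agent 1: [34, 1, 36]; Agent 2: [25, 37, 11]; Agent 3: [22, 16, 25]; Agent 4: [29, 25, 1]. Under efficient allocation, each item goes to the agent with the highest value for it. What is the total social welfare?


Step 1: For each item, find the maximum value among all agents.
Step 2: Item 0 -> Agent 1 (value 34)
Step 3: Item 1 -> Agent 2 (value 37)
Step 4: Item 2 -> Agent 1 (value 36)
Step 5: Total welfare = 34 + 37 + 36 = 107

107


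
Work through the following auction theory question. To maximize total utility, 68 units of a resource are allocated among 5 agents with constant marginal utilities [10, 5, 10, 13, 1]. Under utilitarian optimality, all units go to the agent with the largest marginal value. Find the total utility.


Step 1: The marginal utilities are [10, 5, 10, 13, 1]
Step 2: The highest marginal utility is 13
Step 3: All 68 units go to that agent
Step 4: Total utility = 13 * 68 = 884

884


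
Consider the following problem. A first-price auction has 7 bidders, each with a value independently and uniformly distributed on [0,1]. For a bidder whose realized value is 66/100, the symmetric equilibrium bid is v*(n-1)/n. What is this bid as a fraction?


Step 1: The symmetric BNE bidding function is b(v) = v * (n-1) / n
Step 2: Substitute v = 33/50 and n = 7
Step 3: b = 33/50 * 6/7
Step 4: b = 99/175

99/175


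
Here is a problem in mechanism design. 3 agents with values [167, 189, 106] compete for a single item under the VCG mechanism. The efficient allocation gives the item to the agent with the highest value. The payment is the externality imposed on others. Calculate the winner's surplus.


Step 1: The winner is the agent with the highest value: agent 1 with value 189
Step 2: Values of other agents: [167, 106]
Step 3: VCG payment = max of others' values = 167
Step 4: Surplus = 189 - 167 = 22

22


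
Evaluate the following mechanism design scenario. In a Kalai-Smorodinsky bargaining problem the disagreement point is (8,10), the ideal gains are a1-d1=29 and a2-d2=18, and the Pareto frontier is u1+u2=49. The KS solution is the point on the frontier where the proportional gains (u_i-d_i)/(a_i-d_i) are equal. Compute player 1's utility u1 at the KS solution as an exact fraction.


Step 1: At the KS point, (u1-d1)/r1 = (u2-d2)/r2 = t and u1+u2 = 49
Step 2: u1 = d1 + r1*t and u2 = d2 + r2*t, so (d1 + r1*t) + (d2 + r2*t) = 49
Step 3: t = (49 - 8 - 10)/(29 + 18) = 31/47
Step 4: u1 = d1 + r1*t = 8 + 29 * 31/47 = 1275/47
Step 5: (Check: u2 = d2 + r2*t = 1028/47; u1+u2 = 1275/47 + 1028/47 = 49, on the frontier.)

1275/47


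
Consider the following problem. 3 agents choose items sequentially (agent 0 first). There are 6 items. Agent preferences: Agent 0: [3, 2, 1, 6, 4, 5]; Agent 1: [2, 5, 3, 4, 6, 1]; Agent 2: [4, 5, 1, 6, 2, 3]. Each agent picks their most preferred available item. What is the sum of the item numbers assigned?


Step 1: Agent 0 picks item 3
Step 2: Agent 1 picks item 2
Step 3: Agent 2 picks item 4
Step 4: Sum = 3 + 2 + 4 = 9

9


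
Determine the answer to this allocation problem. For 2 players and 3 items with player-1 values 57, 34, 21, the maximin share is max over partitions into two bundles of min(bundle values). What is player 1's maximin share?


Step 1: Item values = 57, 34, 21
Step 2: Enumerate all 2-bundle partitions and take the smaller bundle:
  Partition 1: {57} vs {34,21} -> bundles 57, 55; min = 55
  Partition 2: {34} vs {57,21} -> bundles 34, 78; min = 34
  Partition 3: {21} vs {57,34} -> bundles 21, 91; min = 21
Step 3: MMS = max(55, 34, 21) = 55

55


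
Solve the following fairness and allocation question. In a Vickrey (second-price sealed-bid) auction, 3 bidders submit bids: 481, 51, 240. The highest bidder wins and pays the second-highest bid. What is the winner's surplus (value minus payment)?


Step 1: Sort bids in descending order: 481, 240, 51
Step 2: The winning bid is the highest: 481
Step 3: The payment equals the second-highest bid: 240
Step 4: Surplus = winner's bid - payment = 481 - 240 = 241

241


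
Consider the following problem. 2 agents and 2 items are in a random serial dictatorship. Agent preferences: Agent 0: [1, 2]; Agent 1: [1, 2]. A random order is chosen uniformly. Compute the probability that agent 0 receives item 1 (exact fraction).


Step 1: Agent 0 wants item 1
Step 2: There are 2 possible orderings of agents
Step 3: In 1 orderings, agent 0 gets item 1
Step 4: Probability = 1/2

1/2


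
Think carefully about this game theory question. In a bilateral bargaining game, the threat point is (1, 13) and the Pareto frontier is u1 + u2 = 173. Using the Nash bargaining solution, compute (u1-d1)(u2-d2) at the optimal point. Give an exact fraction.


Step 1: The Nash solution splits surplus symmetrically above the disagreement point
Step 2: u1 = (total + d1 - d2)/2 = (173 + 1 - 13)/2 = 161/2
Step 3: u2 = (total - d1 + d2)/2 = (173 - 1 + 13)/2 = 185/2
Step 4: Nash product = (161/2 - 1) * (185/2 - 13)
Step 5: = 159/2 * 159/2 = 25281/4

25281/4


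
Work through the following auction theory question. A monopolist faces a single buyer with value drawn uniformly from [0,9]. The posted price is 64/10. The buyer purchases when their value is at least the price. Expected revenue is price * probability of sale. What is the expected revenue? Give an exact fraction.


Step 1: Posted price r = 32/5, value support [0,9]
Step 2: P(v >= r) = (9 - 32/5)/9 = 13/45
Step 3: Expected revenue = r * P(v >= r) = 32/5 * 13/45
Step 4: Revenue = 416/225

416/225


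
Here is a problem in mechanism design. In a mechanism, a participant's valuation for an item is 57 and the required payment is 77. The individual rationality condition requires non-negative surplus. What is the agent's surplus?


Step 1: Surplus = value - payment = 57 - 77 = -20
Step 2: IR is violated (surplus < 0)

-20


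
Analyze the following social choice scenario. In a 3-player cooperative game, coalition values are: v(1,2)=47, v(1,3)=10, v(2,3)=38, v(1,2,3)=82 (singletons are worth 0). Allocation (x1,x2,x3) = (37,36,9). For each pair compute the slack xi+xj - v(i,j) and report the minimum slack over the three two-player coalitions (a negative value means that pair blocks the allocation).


Step 1: Slack for coalition (1,2): x1+x2 - v12 = 73 - 47 = 26
Step 2: Slack for coalition (1,3): x1+x3 - v13 = 46 - 10 = 36
Step 3: Slack for coalition (2,3): x2+x3 - v23 = 45 - 38 = 7
Step 4: Minimum slack = min(26, 36, 7) = 7, attained by (2,3); no pair can gain by deviating, so the allocation is in the core

7


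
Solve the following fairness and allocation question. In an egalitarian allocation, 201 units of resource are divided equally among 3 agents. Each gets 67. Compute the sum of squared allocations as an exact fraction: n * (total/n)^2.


Step 1: Each agent's share = 201/3 = 67
Step 2: Square of each share = (67)^2 = 4489
Step 3: Sum of squares = 3 * 4489 = 13467

13467


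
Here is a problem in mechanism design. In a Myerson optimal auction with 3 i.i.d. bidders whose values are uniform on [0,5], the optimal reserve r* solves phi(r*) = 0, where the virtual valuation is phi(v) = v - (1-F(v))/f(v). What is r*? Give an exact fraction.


Step 1: For U[0,5], F(v) = v/5 and f(v) = 1/5
Step 2: phi(v) = v - (1 - v/5)/(1/5) = v - (5 - v) = 2v - 5
Step 3: Set phi(r*) = 0: 2r* - 5 = 0
Step 4: r* = 5/2 (the number of bidders n = 3 does not enter)

5/2


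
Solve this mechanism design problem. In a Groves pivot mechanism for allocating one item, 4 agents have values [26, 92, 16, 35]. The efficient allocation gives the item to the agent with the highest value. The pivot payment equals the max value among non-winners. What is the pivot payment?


Step 1: The efficient winner is agent 1 with value 92
Step 2: Other agents' values: [26, 16, 35]
Step 3: Pivot payment = max(others) = 35
Step 4: The winner pays 35

35


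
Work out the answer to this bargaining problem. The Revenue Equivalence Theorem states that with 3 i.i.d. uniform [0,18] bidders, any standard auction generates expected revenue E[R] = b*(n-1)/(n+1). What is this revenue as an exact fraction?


Step 1: By Revenue Equivalence, expected revenue = b*(n-1)/(n+1)
Step 2: Substituting n = 3, b = 18
Step 3: Revenue = 18*(3-1)/(3+1) = 18*2/4
Step 4: Revenue = 36/4 = 9

9


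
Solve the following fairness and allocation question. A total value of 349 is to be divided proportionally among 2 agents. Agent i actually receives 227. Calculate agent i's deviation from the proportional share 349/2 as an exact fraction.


Step 1: Proportional share = 349/2
Step 2: Agent's actual allocation = 227
Step 3: Excess = 227 - 349/2 = 105/2

105/2


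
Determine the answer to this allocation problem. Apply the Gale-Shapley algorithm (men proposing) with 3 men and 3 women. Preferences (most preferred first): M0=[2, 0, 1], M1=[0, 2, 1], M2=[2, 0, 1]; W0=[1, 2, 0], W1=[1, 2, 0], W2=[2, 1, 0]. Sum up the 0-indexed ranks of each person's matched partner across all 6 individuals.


Step 1: Run Gale-Shapley (men propose, women hold best offer):
  M0 proposes to W2; she accepts
  M1 proposes to W0; she accepts
  M2 proposes to W2; she switches from M0
  M0 proposes to W0; rejected
  M0 proposes to W1; she accepts
Step 2: Final matching: W0-M1, W1-M0, W2-M2
Step 3: 0-indexed ranks (man's rank of his match, then woman's): 0 + 0 + 2 + 2 + 0 + 0
Step 4: Total rank sum = 4

4


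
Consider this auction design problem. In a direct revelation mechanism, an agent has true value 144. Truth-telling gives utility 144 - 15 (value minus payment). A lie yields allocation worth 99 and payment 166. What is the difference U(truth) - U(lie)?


Step 1: U(truth) = value - payment = 144 - 15 = 129
Step 2: U(lie) = allocation - payment = 99 - 166 = -67
Step 3: IC gap = 129 - (-67) = 196

196


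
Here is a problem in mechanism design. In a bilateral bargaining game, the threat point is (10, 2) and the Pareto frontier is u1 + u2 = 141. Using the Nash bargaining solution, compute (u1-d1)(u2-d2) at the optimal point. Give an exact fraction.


Step 1: The Nash solution splits surplus symmetrically above the disagreement point
Step 2: u1 = (total + d1 - d2)/2 = (141 + 10 - 2)/2 = 149/2
Step 3: u2 = (total - d1 + d2)/2 = (141 - 10 + 2)/2 = 133/2
Step 4: Nash product = (149/2 - 10) * (133/2 - 2)
Step 5: = 129/2 * 129/2 = 16641/4

16641/4


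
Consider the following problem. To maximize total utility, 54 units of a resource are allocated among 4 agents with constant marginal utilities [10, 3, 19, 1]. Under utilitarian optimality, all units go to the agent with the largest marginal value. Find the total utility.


Step 1: The marginal utilities are [10, 3, 19, 1]
Step 2: The highest marginal utility is 19
Step 3: All 54 units go to that agent
Step 4: Total utility = 19 * 54 = 1026

1026


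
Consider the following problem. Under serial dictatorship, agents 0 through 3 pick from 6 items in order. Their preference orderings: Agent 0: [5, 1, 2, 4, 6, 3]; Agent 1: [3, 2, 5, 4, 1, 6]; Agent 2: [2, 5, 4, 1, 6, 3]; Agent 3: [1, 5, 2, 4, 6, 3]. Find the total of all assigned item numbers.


Step 1: Agent 0 picks item 5
Step 2: Agent 1 picks item 3
Step 3: Agent 2 picks item 2
Step 4: Agent 3 picks item 1
Step 5: Sum = 5 + 3 + 2 + 1 = 11

11


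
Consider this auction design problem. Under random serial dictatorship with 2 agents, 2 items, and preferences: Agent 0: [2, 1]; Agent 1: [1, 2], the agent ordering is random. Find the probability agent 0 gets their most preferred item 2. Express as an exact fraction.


Step 1: Agent 0 wants item 2
Step 2: There are 2 possible orderings of agents
Step 3: In 2 orderings, agent 0 gets item 2
Step 4: Probability = 2/2 = 1

1


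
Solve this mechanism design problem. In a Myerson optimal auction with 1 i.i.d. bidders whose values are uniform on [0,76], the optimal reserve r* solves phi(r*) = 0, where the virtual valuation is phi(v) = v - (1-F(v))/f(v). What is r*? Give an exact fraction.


Step 1: For U[0,76], F(v) = v/76 and f(v) = 1/76
Step 2: phi(v) = v - (1 - v/76)/(1/76) = v - (76 - v) = 2v - 76
Step 3: Set phi(r*) = 0: 2r* - 76 = 0
Step 4: r* = 76/2 = 38 (the number of bidders n = 1 does not enter)

38


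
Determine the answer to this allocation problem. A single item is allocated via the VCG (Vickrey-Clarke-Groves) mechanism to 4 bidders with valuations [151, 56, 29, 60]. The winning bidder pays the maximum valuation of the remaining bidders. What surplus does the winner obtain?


Step 1: The winner is the agent with the highest value: agent 0 with value 151
Step 2: Values of other agents: [56, 29, 60]
Step 3: VCG payment = max of others' values = 60
Step 4: Surplus = 151 - 60 = 91

91


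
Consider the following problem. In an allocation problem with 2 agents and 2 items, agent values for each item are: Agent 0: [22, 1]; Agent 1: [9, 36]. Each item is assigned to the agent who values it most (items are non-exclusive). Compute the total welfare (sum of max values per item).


Step 1: For each item, find the maximum value among all agents.
Step 2: Item 0 -> Agent 0 (value 22)
Step 3: Item 1 -> Agent 1 (value 36)
Step 4: Total welfare = 22 + 36 = 58

58


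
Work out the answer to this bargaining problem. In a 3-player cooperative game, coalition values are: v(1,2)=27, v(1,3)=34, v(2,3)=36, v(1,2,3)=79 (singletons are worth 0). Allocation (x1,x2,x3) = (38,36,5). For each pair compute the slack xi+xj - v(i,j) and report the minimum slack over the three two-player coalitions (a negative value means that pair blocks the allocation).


Step 1: Slack for coalition (1,2): x1+x2 - v12 = 74 - 27 = 47
Step 2: Slack for coalition (1,3): x1+x3 - v13 = 43 - 34 = 9
Step 3: Slack for coalition (2,3): x2+x3 - v23 = 41 - 36 = 5
Step 4: Minimum slack = min(47, 9, 5) = 5, attained by (2,3); no pair can gain by deviating, so the allocation is in the core

5


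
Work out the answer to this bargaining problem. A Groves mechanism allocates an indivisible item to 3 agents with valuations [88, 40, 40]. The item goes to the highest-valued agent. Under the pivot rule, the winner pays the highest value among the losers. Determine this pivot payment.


Step 1: The efficient winner is agent 0 with value 88
Step 2: Other agents' values: [40, 40]
Step 3: Pivot payment = max(others) = 40
Step 4: The winner pays 40

40


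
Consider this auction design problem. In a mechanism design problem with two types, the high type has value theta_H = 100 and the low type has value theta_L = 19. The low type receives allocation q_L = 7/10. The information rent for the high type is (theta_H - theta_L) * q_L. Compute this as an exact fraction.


Step 1: theta_H - theta_L = 100 - 19 = 81
Step 2: Information rent = (theta_H - theta_L) * q_L
Step 3: = 81 * 7/10
Step 4: = 567/10

567/10


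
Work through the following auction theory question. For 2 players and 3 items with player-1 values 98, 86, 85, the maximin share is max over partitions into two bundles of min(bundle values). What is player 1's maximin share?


Step 1: Item values = 98, 86, 85
Step 2: Enumerate all 2-bundle partitions and take the smaller bundle:
  Partition 1: {98} vs {86,85} -> bundles 98, 171; min = 98
  Partition 2: {86} vs {98,85} -> bundles 86, 183; min = 86
  Partition 3: {85} vs {98,86} -> bundles 85, 184; min = 85
Step 3: MMS = max(98, 86, 85) = 98

98


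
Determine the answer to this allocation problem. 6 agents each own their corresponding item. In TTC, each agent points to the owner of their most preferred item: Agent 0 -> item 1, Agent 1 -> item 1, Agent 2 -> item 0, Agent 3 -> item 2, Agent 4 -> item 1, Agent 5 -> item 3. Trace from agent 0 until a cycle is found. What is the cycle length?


Step 1: Trace the pointer graph from agent 0: 0 -> 1 -> 1
Step 2: A cycle is detected when we revisit agent 1
Step 3: The cycle is: 1 -> 1
Step 4: Cycle length = 1

1


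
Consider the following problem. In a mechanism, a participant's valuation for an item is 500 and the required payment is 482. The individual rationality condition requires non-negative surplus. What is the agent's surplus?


Step 1: Surplus = value - payment = 500 - 482 = 18
Step 2: IR is satisfied (surplus >= 0)

18


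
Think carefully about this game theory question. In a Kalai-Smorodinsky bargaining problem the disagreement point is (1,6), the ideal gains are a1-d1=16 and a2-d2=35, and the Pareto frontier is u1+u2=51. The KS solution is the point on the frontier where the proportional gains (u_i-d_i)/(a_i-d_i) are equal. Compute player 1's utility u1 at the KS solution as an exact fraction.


Step 1: At the KS point, (u1-d1)/r1 = (u2-d2)/r2 = t and u1+u2 = 51
Step 2: u1 = d1 + r1*t and u2 = d2 + r2*t, so (d1 + r1*t) + (d2 + r2*t) = 51
Step 3: t = (51 - 1 - 6)/(16 + 35) = 44/51
Step 4: u1 = d1 + r1*t = 1 + 16 * 44/51 = 755/51
Step 5: (Check: u2 = d2 + r2*t = 1846/51; u1+u2 = 755/51 + 1846/51 = 51, on the frontier.)

755/51


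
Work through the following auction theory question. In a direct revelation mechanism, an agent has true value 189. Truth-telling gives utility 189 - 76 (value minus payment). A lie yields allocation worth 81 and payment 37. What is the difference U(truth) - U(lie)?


Step 1: U(truth) = value - payment = 189 - 76 = 113
Step 2: U(lie) = allocation - payment = 81 - 37 = 44
Step 3: IC gap = 113 - 44 = 69

69


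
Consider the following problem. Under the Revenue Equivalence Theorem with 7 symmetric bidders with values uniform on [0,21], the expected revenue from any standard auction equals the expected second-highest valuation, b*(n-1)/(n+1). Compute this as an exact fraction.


Step 1: By Revenue Equivalence, expected revenue = b*(n-1)/(n+1)
Step 2: Substituting n = 7, b = 21
Step 3: Revenue = 21*(7-1)/(7+1) = 21*6/8
Step 4: Revenue = 126/8 = 63/4

63/4


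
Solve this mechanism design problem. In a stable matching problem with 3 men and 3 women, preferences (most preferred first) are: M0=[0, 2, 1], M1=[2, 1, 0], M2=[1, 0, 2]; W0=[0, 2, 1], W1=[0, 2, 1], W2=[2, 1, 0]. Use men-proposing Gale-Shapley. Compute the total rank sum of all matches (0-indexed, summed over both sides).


Step 1: Run Gale-Shapley (men propose, women hold best offer):
  M0 proposes to W0; she accepts
  M1 proposes to W2; she accepts
  M2 proposes to W1; she accepts
Step 2: Final matching: W0-M0, W1-M2, W2-M1
Step 3: 0-indexed ranks (man's rank of his match, then woman's): 0 + 0 + 0 + 1 + 0 + 1
Step 4: Total rank sum = 2

2


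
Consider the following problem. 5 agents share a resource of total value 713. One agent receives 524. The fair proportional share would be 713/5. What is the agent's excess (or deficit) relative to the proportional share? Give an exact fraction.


Step 1: Proportional share = 713/5
Step 2: Agent's actual allocation = 524
Step 3: Excess = 524 - 713/5 = 1907/5

1907/5


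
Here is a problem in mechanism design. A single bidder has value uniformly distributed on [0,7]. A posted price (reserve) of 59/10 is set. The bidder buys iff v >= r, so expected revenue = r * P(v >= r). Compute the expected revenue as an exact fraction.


Step 1: Posted price r = 59/10, value support [0,7]
Step 2: P(v >= r) = (7 - 59/10)/7 = 11/70
Step 3: Expected revenue = r * P(v >= r) = 59/10 * 11/70
Step 4: Revenue = 649/700

649/700


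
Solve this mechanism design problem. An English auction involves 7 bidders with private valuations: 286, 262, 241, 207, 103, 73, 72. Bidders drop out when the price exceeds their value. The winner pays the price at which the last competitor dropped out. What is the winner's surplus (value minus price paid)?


Step 1: Identify the highest value: 286
Step 2: Identify the second-highest value: 262
Step 3: The final price = second-highest value = 262
Step 4: Surplus = 286 - 262 = 24

24


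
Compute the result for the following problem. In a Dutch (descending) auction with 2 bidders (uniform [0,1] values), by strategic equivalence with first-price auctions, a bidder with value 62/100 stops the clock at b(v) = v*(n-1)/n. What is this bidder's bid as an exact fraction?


Step 1: Dutch auctions are strategically equivalent to first-price auctions
Step 2: The equilibrium bid is b(v) = v*(n-1)/n
Step 3: b = 31/50 * 1/2
Step 4: b = 31/100

31/100


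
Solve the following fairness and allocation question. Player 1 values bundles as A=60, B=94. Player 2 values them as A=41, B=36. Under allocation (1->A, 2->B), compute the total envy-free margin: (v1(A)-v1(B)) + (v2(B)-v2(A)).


Step 1: Player 1's margin = v1(A) - v1(B) = 60 - 94 = -34
Step 2: Player 2's margin = v2(B) - v2(A) = 36 - 41 = -5
Step 3: Total margin = -34 + -5 = -39

-39


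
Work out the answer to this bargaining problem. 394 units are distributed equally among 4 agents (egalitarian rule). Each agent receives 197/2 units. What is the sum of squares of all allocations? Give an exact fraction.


Step 1: Each agent's share = 394/4 = 197/2
Step 2: Square of each share = (197/2)^2 = 38809/4
Step 3: Sum of squares = 4 * 38809/4 = 38809

38809


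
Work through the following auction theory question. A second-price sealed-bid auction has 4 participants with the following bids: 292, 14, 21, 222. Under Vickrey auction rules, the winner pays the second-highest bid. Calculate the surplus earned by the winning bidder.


Step 1: Sort bids in descending order: 292, 222, 21, 14
Step 2: The winning bid is the highest: 292
Step 3: The payment equals the second-highest bid: 222
Step 4: Surplus = winner's bid - payment = 292 - 222 = 70

70


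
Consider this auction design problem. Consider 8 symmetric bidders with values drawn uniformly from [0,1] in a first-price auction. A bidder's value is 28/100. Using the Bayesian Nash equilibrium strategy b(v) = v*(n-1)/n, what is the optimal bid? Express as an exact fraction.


Step 1: The symmetric BNE bidding function is b(v) = v * (n-1) / n
Step 2: Substitute v = 7/25 and n = 8
Step 3: b = 7/25 * 7/8
Step 4: b = 49/200

49/200


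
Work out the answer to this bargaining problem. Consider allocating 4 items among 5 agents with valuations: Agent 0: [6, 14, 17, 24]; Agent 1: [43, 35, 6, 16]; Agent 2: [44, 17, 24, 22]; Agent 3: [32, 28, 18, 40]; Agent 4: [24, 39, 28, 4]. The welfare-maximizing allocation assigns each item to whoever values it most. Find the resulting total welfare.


Step 1: For each item, find the maximum value among all agents.
Step 2: Item 0 -> Agent 2 (value 44)
Step 3: Item 1 -> Agent 4 (value 39)
Step 4: Item 2 -> Agent 4 (value 28)
Step 5: Item 3 -> Agent 3 (value 40)
Step 6: Total welfare = 44 + 39 + 28 + 40 = 151

151


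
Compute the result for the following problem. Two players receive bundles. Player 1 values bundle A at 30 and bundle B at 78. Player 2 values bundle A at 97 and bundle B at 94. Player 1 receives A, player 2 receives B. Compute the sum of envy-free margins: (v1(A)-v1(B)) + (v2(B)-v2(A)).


Step 1: Player 1's margin = v1(A) - v1(B) = 30 - 78 = -48
Step 2: Player 2's margin = v2(B) - v2(A) = 94 - 97 = -3
Step 3: Total margin = -48 + -3 = -51

-51


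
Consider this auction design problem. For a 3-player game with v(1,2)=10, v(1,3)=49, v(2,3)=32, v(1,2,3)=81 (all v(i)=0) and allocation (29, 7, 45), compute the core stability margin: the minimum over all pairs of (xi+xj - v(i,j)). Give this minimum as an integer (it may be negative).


Step 1: Slack for coalition (1,2): x1+x2 - v12 = 36 - 10 = 26
Step 2: Slack for coalition (1,3): x1+x3 - v13 = 74 - 49 = 25
Step 3: Slack for coalition (2,3): x2+x3 - v23 = 52 - 32 = 20
Step 4: Minimum slack = min(26, 25, 20) = 20, attained by (2,3); no pair can gain by deviating, so the allocation is in the core

20


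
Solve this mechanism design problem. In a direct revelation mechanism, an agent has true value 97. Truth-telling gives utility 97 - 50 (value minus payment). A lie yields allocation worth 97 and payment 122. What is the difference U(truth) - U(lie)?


Step 1: U(truth) = value - payment = 97 - 50 = 47
Step 2: U(lie) = allocation - payment = 97 - 122 = -25
Step 3: IC gap = 47 - (-25) = 72

72


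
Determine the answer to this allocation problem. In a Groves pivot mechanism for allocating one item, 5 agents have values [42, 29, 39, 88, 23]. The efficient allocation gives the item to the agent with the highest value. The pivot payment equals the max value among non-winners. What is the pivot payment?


Step 1: The efficient winner is agent 3 with value 88
Step 2: Other agents' values: [42, 29, 39, 23]
Step 3: Pivot payment = max(others) = 42
Step 4: The winner pays 42

42


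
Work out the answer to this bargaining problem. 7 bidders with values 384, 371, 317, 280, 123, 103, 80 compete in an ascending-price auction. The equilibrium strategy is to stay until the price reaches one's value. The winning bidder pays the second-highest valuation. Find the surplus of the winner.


Step 1: Identify the highest value: 384
Step 2: Identify the second-highest value: 371
Step 3: The final price = second-highest value = 371
Step 4: Surplus = 384 - 371 = 13

13


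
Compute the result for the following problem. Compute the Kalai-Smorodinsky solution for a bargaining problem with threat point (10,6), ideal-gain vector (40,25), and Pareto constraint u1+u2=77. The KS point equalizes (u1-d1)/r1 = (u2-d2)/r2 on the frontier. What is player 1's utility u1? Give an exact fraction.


Step 1: At the KS point, (u1-d1)/r1 = (u2-d2)/r2 = t and u1+u2 = 77
Step 2: u1 = d1 + r1*t and u2 = d2 + r2*t, so (d1 + r1*t) + (d2 + r2*t) = 77
Step 3: t = (77 - 10 - 6)/(40 + 25) = 61/65
Step 4: u1 = d1 + r1*t = 10 + 40 * 61/65 = 618/13
Step 5: (Check: u2 = d2 + r2*t = 383/13; u1+u2 = 618/13 + 383/13 = 77, on the frontier.)

618/13


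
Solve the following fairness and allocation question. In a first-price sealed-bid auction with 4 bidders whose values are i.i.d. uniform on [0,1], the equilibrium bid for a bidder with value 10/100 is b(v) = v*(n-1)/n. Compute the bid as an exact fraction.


Step 1: The symmetric BNE bidding function is b(v) = v * (n-1) / n
Step 2: Substitute v = 1/10 and n = 4
Step 3: b = 1/10 * 3/4
Step 4: b = 3/40

3/40


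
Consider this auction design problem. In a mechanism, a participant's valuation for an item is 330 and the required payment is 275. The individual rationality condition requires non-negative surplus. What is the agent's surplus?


Step 1: Surplus = value - payment = 330 - 275 = 55
Step 2: IR is satisfied (surplus >= 0)

55


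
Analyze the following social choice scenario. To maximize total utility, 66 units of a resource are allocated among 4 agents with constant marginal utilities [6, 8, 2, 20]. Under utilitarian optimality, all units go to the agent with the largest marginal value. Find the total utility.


Step 1: The marginal utilities are [6, 8, 2, 20]
Step 2: The highest marginal utility is 20
Step 3: All 66 units go to that agent
Step 4: Total utility = 20 * 66 = 1320

1320


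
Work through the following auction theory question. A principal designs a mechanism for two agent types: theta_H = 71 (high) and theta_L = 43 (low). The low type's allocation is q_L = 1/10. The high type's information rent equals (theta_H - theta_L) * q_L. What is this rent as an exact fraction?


Step 1: theta_H - theta_L = 71 - 43 = 28
Step 2: Information rent = (theta_H - theta_L) * q_L
Step 3: = 28 * 1/10
Step 4: = 14/5

14/5


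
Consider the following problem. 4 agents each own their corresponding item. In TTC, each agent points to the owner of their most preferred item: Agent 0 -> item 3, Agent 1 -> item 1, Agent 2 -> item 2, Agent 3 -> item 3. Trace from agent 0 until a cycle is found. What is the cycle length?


Step 1: Trace the pointer graph from agent 0: 0 -> 3 -> 3
Step 2: A cycle is detected when we revisit agent 3
Step 3: The cycle is: 3 -> 3
Step 4: Cycle length = 1

1


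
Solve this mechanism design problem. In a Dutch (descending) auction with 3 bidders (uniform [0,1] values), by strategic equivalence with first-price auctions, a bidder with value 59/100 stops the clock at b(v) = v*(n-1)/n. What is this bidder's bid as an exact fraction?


Step 1: Dutch auctions are strategically equivalent to first-price auctions
Step 2: The equilibrium bid is b(v) = v*(n-1)/n
Step 3: b = 59/100 * 2/3
Step 4: b = 59/150

59/150


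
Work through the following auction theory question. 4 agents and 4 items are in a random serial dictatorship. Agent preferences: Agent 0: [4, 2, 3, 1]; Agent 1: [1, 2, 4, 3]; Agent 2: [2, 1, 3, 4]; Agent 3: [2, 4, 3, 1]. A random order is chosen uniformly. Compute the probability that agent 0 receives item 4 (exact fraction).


Step 1: Agent 0 wants item 4
Step 2: There are 24 possible orderings of agents
Step 3: In 19 orderings, agent 0 gets item 4
Step 4: Probability = 19/24

19/24


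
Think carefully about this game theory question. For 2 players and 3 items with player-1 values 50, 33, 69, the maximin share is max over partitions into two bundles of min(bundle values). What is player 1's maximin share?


Step 1: Item values = 50, 33, 69
Step 2: Enumerate all 2-bundle partitions and take the smaller bundle:
  Partition 1: {50} vs {33,69} -> bundles 50, 102; min = 50
  Partition 2: {33} vs {50,69} -> bundles 33, 119; min = 33
  Partition 3: {69} vs {50,33} -> bundles 69, 83; min = 69
Step 3: MMS = max(50, 33, 69) = 69

69


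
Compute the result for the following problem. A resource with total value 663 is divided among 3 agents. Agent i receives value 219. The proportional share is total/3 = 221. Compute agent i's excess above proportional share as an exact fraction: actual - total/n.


Step 1: Proportional share = 663/3 = 221
Step 2: Agent's actual allocation = 219
Step 3: Excess = 219 - 221 = -2

-2


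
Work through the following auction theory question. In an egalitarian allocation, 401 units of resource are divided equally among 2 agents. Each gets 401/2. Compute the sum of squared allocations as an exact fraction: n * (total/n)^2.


Step 1: Each agent's share = 401/2
Step 2: Square of each share = (401/2)^2 = 160801/4
Step 3: Sum of squares = 2 * 160801/4 = 160801/2

160801/2


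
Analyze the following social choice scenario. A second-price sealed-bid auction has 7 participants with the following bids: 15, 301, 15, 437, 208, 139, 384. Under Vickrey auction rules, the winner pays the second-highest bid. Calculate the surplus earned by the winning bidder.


Step 1: Sort bids in descending order: 437, 384, 301, 208, 139, 15, 15
Step 2: The winning bid is the highest: 437
Step 3: The payment equals the second-highest bid: 384
Step 4: Surplus = winner's bid - payment = 437 - 384 = 53

53


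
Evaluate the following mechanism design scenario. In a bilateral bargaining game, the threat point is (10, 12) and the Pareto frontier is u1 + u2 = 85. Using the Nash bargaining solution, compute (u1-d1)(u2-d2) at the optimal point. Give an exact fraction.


Step 1: The Nash solution splits surplus symmetrically above the disagreement point
Step 2: u1 = (total + d1 - d2)/2 = (85 + 10 - 12)/2 = 83/2
Step 3: u2 = (total - d1 + d2)/2 = (85 - 10 + 12)/2 = 87/2
Step 4: Nash product = (83/2 - 10) * (87/2 - 12)
Step 5: = 63/2 * 63/2 = 3969/4

3969/4


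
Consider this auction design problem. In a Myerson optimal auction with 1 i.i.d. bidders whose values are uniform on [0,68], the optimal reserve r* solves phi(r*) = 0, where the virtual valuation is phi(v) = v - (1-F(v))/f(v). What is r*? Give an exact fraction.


Step 1: For U[0,68], F(v) = v/68 and f(v) = 1/68
Step 2: phi(v) = v - (1 - v/68)/(1/68) = v - (68 - v) = 2v - 68
Step 3: Set phi(r*) = 0: 2r* - 68 = 0
Step 4: r* = 68/2 = 34 (the number of bidders n = 1 does not enter)

34


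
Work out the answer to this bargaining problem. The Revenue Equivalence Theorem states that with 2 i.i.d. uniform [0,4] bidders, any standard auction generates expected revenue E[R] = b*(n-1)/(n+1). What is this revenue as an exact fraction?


Step 1: By Revenue Equivalence, expected revenue = b*(n-1)/(n+1)
Step 2: Substituting n = 2, b = 4
Step 3: Revenue = 4*(2-1)/(2+1) = 4*1/3
Step 4: Revenue = 4/3

4/3


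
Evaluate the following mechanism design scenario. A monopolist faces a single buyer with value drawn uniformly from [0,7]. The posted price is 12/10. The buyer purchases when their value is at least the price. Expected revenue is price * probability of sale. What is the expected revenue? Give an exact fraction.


Step 1: Posted price r = 6/5, value support [0,7]
Step 2: P(v >= r) = (7 - 6/5)/7 = 29/35
Step 3: Expected revenue = r * P(v >= r) = 6/5 * 29/35
Step 4: Revenue = 174/175

174/175


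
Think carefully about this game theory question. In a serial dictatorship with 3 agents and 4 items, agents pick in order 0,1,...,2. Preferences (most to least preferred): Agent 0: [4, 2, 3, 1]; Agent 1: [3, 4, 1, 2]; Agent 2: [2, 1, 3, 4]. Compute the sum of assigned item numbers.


Step 1: Agent 0 picks item 4
Step 2: Agent 1 picks item 3
Step 3: Agent 2 picks item 2
Step 4: Sum = 4 + 3 + 2 = 9

9


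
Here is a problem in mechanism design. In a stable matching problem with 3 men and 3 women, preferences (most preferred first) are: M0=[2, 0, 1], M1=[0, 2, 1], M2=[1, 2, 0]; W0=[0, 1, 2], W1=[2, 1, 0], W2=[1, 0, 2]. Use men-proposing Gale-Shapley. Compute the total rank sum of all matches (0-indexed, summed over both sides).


Step 1: Run Gale-Shapley (men propose, women hold best offer):
  M0 proposes to W2; she accepts
  M1 proposes to W0; she accepts
  M2 proposes to W1; she accepts
Step 2: Final matching: W0-M1, W1-M2, W2-M0
Step 3: 0-indexed ranks (man's rank of his match, then woman's): 0 + 1 + 0 + 0 + 0 + 1
Step 4: Total rank sum = 2

2


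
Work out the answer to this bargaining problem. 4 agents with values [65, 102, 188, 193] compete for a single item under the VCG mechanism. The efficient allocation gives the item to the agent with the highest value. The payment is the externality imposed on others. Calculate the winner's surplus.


Step 1: The winner is the agent with the highest value: agent 3 with value 193
Step 2: Values of other agents: [65, 102, 188]
Step 3: VCG payment = max of others' values = 188
Step 4: Surplus = 193 - 188 = 5

5


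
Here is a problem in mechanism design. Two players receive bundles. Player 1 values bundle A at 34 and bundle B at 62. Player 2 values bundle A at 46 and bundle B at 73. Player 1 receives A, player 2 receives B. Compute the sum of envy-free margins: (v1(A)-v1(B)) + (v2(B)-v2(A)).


Step 1: Player 1's margin = v1(A) - v1(B) = 34 - 62 = -28
Step 2: Player 2's margin = v2(B) - v2(A) = 73 - 46 = 27
Step 3: Total margin = -28 + 27 = -1

-1


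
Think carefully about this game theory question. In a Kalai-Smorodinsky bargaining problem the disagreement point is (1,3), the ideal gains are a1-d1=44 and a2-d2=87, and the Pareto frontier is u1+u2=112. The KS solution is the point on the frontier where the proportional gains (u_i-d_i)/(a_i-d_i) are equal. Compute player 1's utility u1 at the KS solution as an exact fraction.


Step 1: At the KS point, (u1-d1)/r1 = (u2-d2)/r2 = t and u1+u2 = 112
Step 2: u1 = d1 + r1*t and u2 = d2 + r2*t, so (d1 + r1*t) + (d2 + r2*t) = 112
Step 3: t = (112 - 1 - 3)/(44 + 87) = 108/131
Step 4: u1 = d1 + r1*t = 1 + 44 * 108/131 = 4883/131
Step 5: (Check: u2 = d2 + r2*t = 9789/131; u1+u2 = 4883/131 + 9789/131 = 112, on the frontier.)

4883/131


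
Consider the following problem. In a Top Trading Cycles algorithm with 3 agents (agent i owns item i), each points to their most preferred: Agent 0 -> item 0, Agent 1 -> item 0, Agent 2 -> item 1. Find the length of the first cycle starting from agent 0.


Step 1: Trace the pointer graph from agent 0: 0 -> 0
Step 2: A cycle is detected when we revisit agent 0
Step 3: The cycle is: 0 -> 0
Step 4: Cycle length = 1

1


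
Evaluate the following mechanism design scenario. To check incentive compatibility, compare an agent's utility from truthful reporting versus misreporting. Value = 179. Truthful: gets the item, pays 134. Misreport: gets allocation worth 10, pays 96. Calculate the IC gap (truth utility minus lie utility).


Step 1: U(truth) = value - payment = 179 - 134 = 45
Step 2: U(lie) = allocation - payment = 10 - 96 = -86
Step 3: IC gap = 45 - (-86) = 131

131


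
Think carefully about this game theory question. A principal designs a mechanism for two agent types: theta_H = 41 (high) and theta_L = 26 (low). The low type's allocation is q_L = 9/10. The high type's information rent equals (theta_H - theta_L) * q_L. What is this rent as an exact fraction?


Step 1: theta_H - theta_L = 41 - 26 = 15
Step 2: Information rent = (theta_H - theta_L) * q_L
Step 3: = 15 * 9/10
Step 4: = 27/2

27/2
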